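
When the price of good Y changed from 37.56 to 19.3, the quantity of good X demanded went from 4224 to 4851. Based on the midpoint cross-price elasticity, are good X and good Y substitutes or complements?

complements

%ΔQ_x = (4851 − 4224)/[(4224+4851)/2] = 627/4537.5 ≈ 0.1382.
%ΔP_y = (19.3 − 37.56)/[(37.56+19.3)/2] ≈ -0.6423.
E_xy = 0.1382/-0.6423 ≈ -0.215.
E_xy < 0, so the goods are complements.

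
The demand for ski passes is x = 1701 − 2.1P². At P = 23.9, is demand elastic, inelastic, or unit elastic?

At P = 23.9, x = 501.459.
dx/dP = −2·2.1·P = −100.38.
Point elasticity E = (dx/dP)·(P/x) = -100.38 × 23.9/501.459 ≈ -4.784.
|E| ≈ 4.784 > 1, so demand is elastic.

elastic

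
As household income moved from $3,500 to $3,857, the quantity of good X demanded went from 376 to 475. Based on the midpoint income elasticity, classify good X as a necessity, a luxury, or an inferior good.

%ΔQ = (475 − 376)/[(376+475)/2] = 99/425.5 ≈ 0.2327.
%ΔY = (3,857 − 3,500)/[(3,500+3,857)/2] = 357/3678.5 ≈ 0.0971.
E_I = %ΔQ/%ΔY ≈ 2.397.
E_I > 1: normal good (luxury).

luxury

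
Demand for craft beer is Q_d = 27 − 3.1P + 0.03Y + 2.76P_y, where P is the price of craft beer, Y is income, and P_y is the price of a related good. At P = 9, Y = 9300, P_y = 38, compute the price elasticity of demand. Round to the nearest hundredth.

-0.07

Substituting, Q_d = 27 − 3.1(9) + 0.03(9300) + 2.76(38) = 27 − 27.9 + 279 + 104.88 = 382.98.
∂Q_d/∂P = −3.1, so E_p = (−3.1)·(9/382.98) ≈ -0.07.
|E_p| < 1: demand is inelastic.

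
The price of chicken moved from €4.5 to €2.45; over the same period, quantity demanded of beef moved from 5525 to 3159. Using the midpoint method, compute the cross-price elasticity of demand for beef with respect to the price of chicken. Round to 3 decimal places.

%ΔQ_x = (3159 − 5525)/[(5525+3159)/2] = -2366/4342 ≈ -0.5449.
%ΔP_y = (2.45 − 4.5)/[(4.5+2.45)/2] ≈ -0.5899.
E_xy = -0.5449/-0.5899 ≈ 0.924.
E_xy > 0, so beef and chicken are substitutes.

0.924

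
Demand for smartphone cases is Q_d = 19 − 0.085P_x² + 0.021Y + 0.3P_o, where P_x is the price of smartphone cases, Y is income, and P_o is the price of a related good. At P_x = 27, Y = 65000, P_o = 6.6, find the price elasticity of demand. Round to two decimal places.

-0.09

At the given point, Q_d = 19 − 0.085(27)² + 0.021(65000) + 0.3(6.6) = 19 − 61.965 + 1365 + 1.98 = 1324.015.
∂Q_d/∂P_x = −2·0.085·P_x = -4.59, so E_p = -4.59·(27/1324.015) ≈ -0.09.
|E_p| < 1: demand is inelastic.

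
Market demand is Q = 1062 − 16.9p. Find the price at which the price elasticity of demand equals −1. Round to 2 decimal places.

For linear demand Q = a − bp, E = −bp/(a − bp). |E| = 1 ⇒ bp = a − bp ⇒ p = a/(2b).
p = 1062/(2·16.9) ≈ 31.42.

31.42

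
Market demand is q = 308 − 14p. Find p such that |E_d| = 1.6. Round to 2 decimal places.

Set −bp/(a − bp) = −1.6 ⇒ bp = 1.6(a − bp) ⇒ bp(1+1.6) = 1.6·a.
p = 1.6·308/(14·2.6) ≈ 13.54.

13.54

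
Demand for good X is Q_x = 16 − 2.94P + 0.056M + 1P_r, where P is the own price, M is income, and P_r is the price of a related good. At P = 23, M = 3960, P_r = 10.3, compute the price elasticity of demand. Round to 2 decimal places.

-0.37

Evaluating quantity at (P, M, P_r) gives Q_x = 16 − 2.94(23) + 0.056(3960) + 1(10.3) = 16 − 67.62 + 221.76 + 10.3 = 180.44.
∂Q_x/∂P = −2.94, so E_p = (−2.94)·(23/180.44) ≈ -0.37.
|E_p| < 1: demand is inelastic.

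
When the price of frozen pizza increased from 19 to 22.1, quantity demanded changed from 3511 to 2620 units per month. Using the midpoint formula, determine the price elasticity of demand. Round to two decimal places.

-1.93

%ΔQ = (2620 − 3511)/[(3511 + 2620)/2] = -891/3065.5 ≈ -0.2907.
%ΔP = (22.1 − 19)/[(19 + 22.1)/2] = 3.1/20.55 ≈ 0.1509.
Arc elasticity E = %ΔQ/%ΔP ≈ -0.2907/0.1509 ≈ -1.93.
|E| > 1: demand is elastic over this range.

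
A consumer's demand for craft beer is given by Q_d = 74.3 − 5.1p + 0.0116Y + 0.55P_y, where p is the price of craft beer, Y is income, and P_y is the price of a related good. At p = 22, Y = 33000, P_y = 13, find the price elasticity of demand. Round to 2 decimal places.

-0.32

At the given point, Q_d = 74.3 − 5.1(22) + 0.0116(33000) + 0.55(13) = 74.3 − 112.2 + 382.8 + 7.15 = 352.05.
∂Q_d/∂p = −5.1, so E_p = (−5.1)·(22/352.05) ≈ -0.32.
|E_p| < 1: demand is inelastic.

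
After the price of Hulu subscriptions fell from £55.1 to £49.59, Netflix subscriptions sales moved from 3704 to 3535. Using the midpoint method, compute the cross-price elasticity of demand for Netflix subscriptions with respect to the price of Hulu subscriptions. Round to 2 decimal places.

%ΔQ_x = (3535 − 3704)/[(3704+3535)/2] = -169/3619.5 ≈ -0.0467.
%ΔP_y = (49.59 − 55.1)/[(55.1+49.59)/2] ≈ -0.1053.
E_xy = -0.0467/-0.1053 ≈ 0.44.
E_xy > 0, so Netflix subscriptions and Hulu subscriptions are substitutes.

0.44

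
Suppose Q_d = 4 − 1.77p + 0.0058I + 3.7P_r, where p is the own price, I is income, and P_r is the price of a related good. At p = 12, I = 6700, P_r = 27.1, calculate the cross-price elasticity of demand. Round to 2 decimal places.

Evaluating quantity at (p, I, P_r) gives Q_d = 4 − 1.77(12) + 0.0058(6700) + 3.7(27.1) = 4 − 21.24 + 38.86 + 100.27 = 121.89.
∂Q_d/∂P_r = +3.7, so E_xy = 3.7·(27.1/121.89) ≈ 0.82.
E_xy > 0: the goods are substitutes.

0.82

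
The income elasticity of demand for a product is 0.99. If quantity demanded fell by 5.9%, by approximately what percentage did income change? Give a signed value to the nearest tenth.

-6.0

%ΔQ ≈ E × %ΔI ⇒ %ΔI = %ΔQ / E = (-5.9%)/(0.99) ≈ -6.0%.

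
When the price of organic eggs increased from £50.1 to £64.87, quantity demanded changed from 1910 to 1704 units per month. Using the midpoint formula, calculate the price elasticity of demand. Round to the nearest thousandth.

%Δq = (1704 − 1910)/[(1910 + 1704)/2] = -206/1807 ≈ -0.1140.
%Δp = (64.87 − 50.1)/[(50.1 + 64.87)/2] = 14.77/57.485 ≈ 0.2569.
Arc elasticity E = %Δq/%Δp ≈ -0.1140/0.2569 ≈ -0.444.
|E| < 1: demand is inelastic over this range.

-0.444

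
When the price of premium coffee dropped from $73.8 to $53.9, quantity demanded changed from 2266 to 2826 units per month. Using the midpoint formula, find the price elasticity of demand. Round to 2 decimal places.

%Δq = (2826 − 2266)/[(2266 + 2826)/2] = 560/2546 ≈ 0.2200.
%Δp = (53.9 − 73.8)/[(73.8 + 53.9)/2] = -19.9/63.85 ≈ -0.3117.
Arc elasticity E = %Δq/%Δp ≈ 0.2200/-0.3117 ≈ -0.71.
|E| < 1: demand is inelastic over this range.

-0.71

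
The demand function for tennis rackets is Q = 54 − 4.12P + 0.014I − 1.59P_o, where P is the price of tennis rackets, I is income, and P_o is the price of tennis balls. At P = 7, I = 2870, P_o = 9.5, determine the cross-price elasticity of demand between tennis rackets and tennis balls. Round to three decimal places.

At the given point, Q = 54 − 4.12(7) + 0.014(2870) − 1.59(9.5) = 54 − 28.84 + 40.18 − 15.105 = 50.235.
∂Q/∂P_o = −1.59, so E_xy = -1.59·(9.5/50.235) ≈ -0.301.
E_xy < 0: the goods are complements.

-0.301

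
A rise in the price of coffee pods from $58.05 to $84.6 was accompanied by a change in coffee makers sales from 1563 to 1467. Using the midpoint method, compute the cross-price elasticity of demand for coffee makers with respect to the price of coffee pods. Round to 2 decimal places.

-0.17

%ΔQ_x = (1467 − 1563)/[(1563+1467)/2] = -96/1515 ≈ -0.0634.
%ΔP_y = (84.6 − 58.05)/[(58.05+84.6)/2] ≈ 0.3722.
E_xy = -0.0634/0.3722 ≈ -0.17.
E_xy < 0, so coffee makers and coffee pods are complements.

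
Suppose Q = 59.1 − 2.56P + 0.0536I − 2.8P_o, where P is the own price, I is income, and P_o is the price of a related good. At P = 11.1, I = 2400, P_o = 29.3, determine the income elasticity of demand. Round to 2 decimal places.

1.66

Substituting, Q = 59.1 − 2.56(11.1) + 0.0536(2400) − 2.8(29.3) = 59.1 − 28.416 + 128.64 − 82.04 = 77.284.
∂Q/∂I = +0.0536, so E_I = 0.0536·(2400/77.284) ≈ 1.66.
E_I > 1: normal good (luxury).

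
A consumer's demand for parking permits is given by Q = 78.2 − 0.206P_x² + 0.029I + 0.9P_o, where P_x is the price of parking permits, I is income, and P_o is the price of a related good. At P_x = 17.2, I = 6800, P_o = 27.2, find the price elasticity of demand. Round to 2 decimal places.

-0.51

Substituting, Q = 78.2 − 0.206(17.2)² + 0.029(6800) + 0.9(27.2) = 78.2 − 60.943 + 197.2 + 24.48 = 238.937.
∂Q/∂P_x = −2·0.206·P_x = -7.0864, so E_p = -7.0864·(17.2/238.937) ≈ -0.51.
|E_p| < 1: demand is inelastic.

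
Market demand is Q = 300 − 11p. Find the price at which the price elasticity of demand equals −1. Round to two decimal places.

For linear demand Q = a − bp, E = −bp/(a − bp). |E| = 1 ⇒ bp = a − bp ⇒ p = a/(2b).
p = 300/(2·11) ≈ 13.64.

13.64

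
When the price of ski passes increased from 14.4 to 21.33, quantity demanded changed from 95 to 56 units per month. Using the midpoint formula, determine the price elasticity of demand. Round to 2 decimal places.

%ΔQ = (56 − 95)/[(95 + 56)/2] = -39/75.5 ≈ -0.5166.
%ΔP = (21.33 − 14.4)/[(14.4 + 21.33)/2] = 6.93/17.865 ≈ 0.3879.
Arc elasticity E = %ΔQ/%ΔP ≈ -0.5166/0.3879 ≈ -1.33.
|E| > 1: demand is elastic over this range.

-1.33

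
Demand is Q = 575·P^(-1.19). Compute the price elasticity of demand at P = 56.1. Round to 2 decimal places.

For a Cobb–Douglas (constant-elasticity) form Q = A·P^α·…, the elasticity with respect to P equals the exponent α at every point.
Here the exponent on P is -1.19, so the price elasticity of demand is -1.19.

-1.19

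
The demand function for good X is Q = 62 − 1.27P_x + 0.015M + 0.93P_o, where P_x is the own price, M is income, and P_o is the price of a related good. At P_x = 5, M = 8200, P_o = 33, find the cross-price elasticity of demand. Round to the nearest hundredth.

0.15

At the given point, Q = 62 − 1.27(5) + 0.015(8200) + 0.93(33) = 62 − 6.35 + 123 + 30.69 = 209.34.
∂Q/∂P_o = +0.93, so E_xy = 0.93·(33/209.34) ≈ 0.15.
E_xy > 0: the goods are substitutes.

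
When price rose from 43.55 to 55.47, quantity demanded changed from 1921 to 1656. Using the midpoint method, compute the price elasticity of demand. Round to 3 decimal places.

-0.615

%Δq = (1656 − 1921)/[(1921 + 1656)/2] = -265/1788.5 ≈ -0.1482.
%Δp = (55.47 − 43.55)/[(43.55 + 55.47)/2] = 11.92/49.51 ≈ 0.2408.
Arc elasticity E = %Δq/%Δp ≈ -0.1482/0.2408 ≈ -0.615.
|E| < 1: demand is inelastic over this range.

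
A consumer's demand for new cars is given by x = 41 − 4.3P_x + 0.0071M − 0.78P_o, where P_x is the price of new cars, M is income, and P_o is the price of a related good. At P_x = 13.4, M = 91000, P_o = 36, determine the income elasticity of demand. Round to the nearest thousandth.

At the given point, x = 41 − 4.3(13.4) + 0.0071(91000) − 0.78(36) = 41 − 57.62 + 646.1 − 28.08 = 601.4.
∂x/∂M = +0.0071, so E_I = 0.0071·(91000/601.4) ≈ 1.074.
E_I > 1: normal good (luxury).

1.074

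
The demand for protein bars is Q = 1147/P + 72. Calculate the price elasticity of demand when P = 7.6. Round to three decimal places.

At P = 7.6, Q = 222.9211.
dQ/dP = −1147/P² = −19.858.
Point elasticity E = (dQ/dP)·(P/Q) = -19.858 × 7.6/222.9211 ≈ -0.677.
|E| < 1, so demand is inelastic at this price.

-0.677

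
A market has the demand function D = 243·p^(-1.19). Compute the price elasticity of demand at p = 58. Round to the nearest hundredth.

-1.19

For a Cobb–Douglas (constant-elasticity) form D = A·p^α·…, the elasticity with respect to p equals the exponent α at every point.
Here the exponent on p is -1.19, so the price elasticity of demand is -1.19.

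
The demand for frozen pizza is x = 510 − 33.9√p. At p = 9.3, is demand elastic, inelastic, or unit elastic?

At p = 9.3, x = 406.6189.
dx/dp = −33.9/(2√p) = −33.9/(2·3.0496).
Point elasticity E = (dx/dp)·(p/x) = -5.5581 × 9.3/406.6189 ≈ -0.127.
|E| ≈ 0.127 < 1, so demand is inelastic.

inelastic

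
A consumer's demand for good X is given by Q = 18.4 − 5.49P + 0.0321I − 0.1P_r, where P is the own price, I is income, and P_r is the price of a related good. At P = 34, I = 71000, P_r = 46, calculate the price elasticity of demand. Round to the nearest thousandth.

-0.089

Evaluating quantity at (P, I, P_r) gives Q = 18.4 − 5.49(34) + 0.0321(71000) − 0.1(46) = 18.4 − 186.66 + 2279.1 − 4.6 = 2106.24.
∂Q/∂P = −5.49, so E_p = (−5.49)·(34/2106.24) ≈ -0.089.
|E_p| < 1: demand is inelastic.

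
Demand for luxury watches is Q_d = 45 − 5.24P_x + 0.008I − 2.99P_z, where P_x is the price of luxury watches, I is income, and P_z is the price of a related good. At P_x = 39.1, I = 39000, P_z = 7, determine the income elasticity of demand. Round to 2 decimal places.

2.38

Q_d = 45 − 5.24(39.1) + 0.008(39000) − 2.99(7) = 45 − 204.884 + 312 − 20.93 = 131.186.
∂Q_d/∂I = +0.008, so E_I = 0.008·(39000/131.186) ≈ 2.38.
E_I > 1: normal good (luxury).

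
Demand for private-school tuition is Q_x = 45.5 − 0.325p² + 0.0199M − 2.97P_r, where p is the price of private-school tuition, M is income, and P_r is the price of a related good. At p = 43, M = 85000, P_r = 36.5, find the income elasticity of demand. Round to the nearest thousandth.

Evaluating quantity at (p, M, P_r) gives Q_x = 45.5 − 0.325(43)² + 0.0199(85000) − 2.97(36.5) = 45.5 − 600.925 + 1691.5 − 108.405 = 1027.67.
∂Q_x/∂M = +0.0199, so E_I = 0.0199·(85000/1027.67) ≈ 1.646.
E_I > 1: normal good (luxury).

1.646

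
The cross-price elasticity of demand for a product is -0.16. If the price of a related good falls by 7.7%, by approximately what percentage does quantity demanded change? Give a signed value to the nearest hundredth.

%ΔQ ≈ E × %ΔP_y = (-0.16) × (-7.7%) ≈ 1.23%.

1.23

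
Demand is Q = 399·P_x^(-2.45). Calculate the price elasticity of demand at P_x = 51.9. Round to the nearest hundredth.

-2.45

For a Cobb–Douglas (constant-elasticity) form Q = A·P_x^α·…, the elasticity with respect to P_x equals the exponent α at every point.
Here the exponent on P_x is -2.45, so the price elasticity of demand is -2.45.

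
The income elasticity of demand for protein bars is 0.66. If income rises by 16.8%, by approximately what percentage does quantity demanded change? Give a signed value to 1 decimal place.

11.1

%ΔQ ≈ E × %ΔI = (0.66) × (16.8%) ≈ 11.1%.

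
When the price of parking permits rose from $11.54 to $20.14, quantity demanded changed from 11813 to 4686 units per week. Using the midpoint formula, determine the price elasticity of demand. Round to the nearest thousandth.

%ΔQ = (4686 − 11813)/[(11813 + 4686)/2] = -7127/8249.5 ≈ -0.8639.
%ΔP = (20.14 − 11.54)/[(11.54 + 20.14)/2] = 8.6/15.84 ≈ 0.5429.
Arc elasticity E = %ΔQ/%ΔP ≈ -0.8639/0.5429 ≈ -1.591.
|E| > 1: demand is elastic over this range.

-1.591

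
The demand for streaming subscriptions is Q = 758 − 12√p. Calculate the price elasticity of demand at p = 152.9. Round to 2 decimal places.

-0.12

At p = 152.9, Q = 609.6167.
dQ/dp = −12/(2√p) = −12/(2·12.3653).
Point elasticity E = (dQ/dp)·(p/Q) = -0.4852 × 152.9/609.6167 ≈ -0.12.
|E| < 1, so demand is inelastic at this price.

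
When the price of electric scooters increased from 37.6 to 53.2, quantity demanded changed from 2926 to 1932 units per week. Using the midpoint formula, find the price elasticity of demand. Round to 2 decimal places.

-1.19

%Δq = (1932 − 2926)/[(2926 + 1932)/2] = -994/2429 ≈ -0.4092.
%ΔP = (53.2 − 37.6)/[(37.6 + 53.2)/2] = 15.6/45.4 ≈ 0.3436.
Arc elasticity E = %Δq/%ΔP ≈ -0.4092/0.3436 ≈ -1.19.
|E| > 1: demand is elastic over this range.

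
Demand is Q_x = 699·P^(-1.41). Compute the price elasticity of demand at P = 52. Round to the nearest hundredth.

For a Cobb–Douglas (constant-elasticity) form Q_x = A·P^α·…, the elasticity with respect to P equals the exponent α at every point.
Here the exponent on P is -1.41, so the price elasticity of demand is -1.41.

-1.41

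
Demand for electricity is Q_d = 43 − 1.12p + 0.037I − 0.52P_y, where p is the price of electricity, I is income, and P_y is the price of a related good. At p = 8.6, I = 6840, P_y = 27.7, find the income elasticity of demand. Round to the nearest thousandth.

0.930

Q_d = 43 − 1.12(8.6) + 0.037(6840) − 0.52(27.7) = 43 − 9.632 + 253.08 − 14.404 = 272.044.
∂Q_d/∂I = +0.037, so E_I = 0.037·(6840/272.044) ≈ 0.930.
E_I ∈ (0,1): normal good (necessity).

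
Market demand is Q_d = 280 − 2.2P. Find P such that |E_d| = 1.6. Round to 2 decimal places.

78.32

Set −bP/(a − bP) = −1.6 ⇒ bP = 1.6(a − bP) ⇒ bP(1+1.6) = 1.6·a.
P = 1.6·280/(2.2·2.6) ≈ 78.32.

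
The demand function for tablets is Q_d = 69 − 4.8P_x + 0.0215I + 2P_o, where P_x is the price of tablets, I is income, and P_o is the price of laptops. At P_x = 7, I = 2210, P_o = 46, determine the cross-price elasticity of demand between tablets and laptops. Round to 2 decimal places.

0.53

At the given point, Q_d = 69 − 4.8(7) + 0.0215(2210) + 2(46) = 69 − 33.6 + 47.515 + 92 = 174.915.
∂Q_d/∂P_o = +2, so E_xy = 2·(46/174.915) ≈ 0.53.
E_xy > 0: the goods are substitutes.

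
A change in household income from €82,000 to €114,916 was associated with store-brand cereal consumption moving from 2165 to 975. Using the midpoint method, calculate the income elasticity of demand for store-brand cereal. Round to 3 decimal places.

%ΔQ = (975 − 2165)/[(2165+975)/2] = -1190/1570 ≈ -0.7580.
%ΔY = (114,916 − 82,000)/[(82,000+114,916)/2] = 32916/98458 ≈ 0.3343.
E_I = %ΔQ/%ΔY ≈ -2.267.
E_I < 0: inferior good.

-2.267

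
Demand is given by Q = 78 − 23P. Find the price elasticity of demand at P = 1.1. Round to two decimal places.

At P = 1.1, Q = 52.7.
dQ/dP = −23.
Point elasticity E = (dQ/dP)·(P/Q) = -23 × 1.1/52.7 ≈ -0.48.
|E| < 1, so demand is inelastic at this price.

-0.48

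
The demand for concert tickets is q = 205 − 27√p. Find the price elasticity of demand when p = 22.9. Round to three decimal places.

-0.852

At p = 22.9, q = 75.7943.
dq/dp = −27/(2√p) = −27/(2·4.7854).
Point elasticity E = (dq/dp)·(p/q) = -2.8211 × 22.9/75.7943 ≈ -0.852.
|E| < 1, so demand is inelastic at this price.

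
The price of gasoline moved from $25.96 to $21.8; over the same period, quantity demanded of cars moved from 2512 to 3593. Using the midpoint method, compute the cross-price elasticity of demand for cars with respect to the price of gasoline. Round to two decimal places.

-2.03

%ΔQ_x = (3593 − 2512)/[(2512+3593)/2] = 1081/3052.5 ≈ 0.3541.
%ΔP_y = (21.8 − 25.96)/[(25.96+21.8)/2] ≈ -0.1742.
E_xy = 0.3541/-0.1742 ≈ -2.03.
E_xy < 0, so cars and gasoline are complements.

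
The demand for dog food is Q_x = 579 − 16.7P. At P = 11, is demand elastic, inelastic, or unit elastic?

At P = 11, Q_x = 395.3.
dQ_x/dP = −16.7.
Point elasticity E = (dQ_x/dP)·(P/Q_x) = -16.7 × 11/395.3 ≈ -0.465.
|E| ≈ 0.465 < 1, so demand is inelastic.

inelastic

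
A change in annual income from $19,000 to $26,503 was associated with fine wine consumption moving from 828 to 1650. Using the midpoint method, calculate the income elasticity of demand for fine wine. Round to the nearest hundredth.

2.01

%ΔQ = (1650 − 828)/[(828+1650)/2] = 822/1239 ≈ 0.6634.
%ΔI = (26,503 − 19,000)/[(19,000+26,503)/2] = 7503/22751.5 ≈ 0.3298.
E_I = %ΔQ/%ΔI ≈ 2.01.
E_I > 1: normal good (luxury).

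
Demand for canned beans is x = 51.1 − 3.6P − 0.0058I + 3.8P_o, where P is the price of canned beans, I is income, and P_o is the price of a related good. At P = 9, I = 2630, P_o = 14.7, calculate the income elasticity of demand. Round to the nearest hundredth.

x = 51.1 − 3.6(9) − 0.0058(2630) + 3.8(14.7) = 51.1 − 32.4 − 15.254 + 55.86 = 59.306.
∂x/∂I = −0.0058, so E_I = -0.0058·(2630/59.306) ≈ -0.26.
E_I < 0: inferior good.

-0.26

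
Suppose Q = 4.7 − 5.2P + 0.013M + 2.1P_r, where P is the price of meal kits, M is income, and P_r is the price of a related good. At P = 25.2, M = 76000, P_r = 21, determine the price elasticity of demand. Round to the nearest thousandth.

-0.145

Substituting, Q = 4.7 − 5.2(25.2) + 0.013(76000) + 2.1(21) = 4.7 − 131.04 + 988 + 44.1 = 905.76.
∂Q/∂P = −5.2, so E_p = (−5.2)·(25.2/905.76) ≈ -0.145.
|E_p| < 1: demand is inelastic.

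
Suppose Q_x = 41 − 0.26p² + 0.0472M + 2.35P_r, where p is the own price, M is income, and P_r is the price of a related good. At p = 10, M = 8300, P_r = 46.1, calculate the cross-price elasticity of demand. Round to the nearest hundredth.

Evaluating quantity at (p, M, P_r) gives Q_x = 41 − 0.26(10)² + 0.0472(8300) + 2.35(46.1) = 41 − 26 + 391.76 + 108.335 = 515.095.
∂Q_x/∂P_r = +2.35, so E_xy = 2.35·(46.1/515.095) ≈ 0.21.
E_xy > 0: the goods are substitutes.

0.21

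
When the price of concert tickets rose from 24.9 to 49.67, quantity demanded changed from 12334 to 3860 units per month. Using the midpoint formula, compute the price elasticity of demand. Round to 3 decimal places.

%Δq = (3860 − 12334)/[(12334 + 3860)/2] = -8474/8097 ≈ -1.0466.
%Δp = (49.67 − 24.9)/[(24.9 + 49.67)/2] = 24.77/37.285 ≈ 0.6643.
Arc elasticity E = %Δq/%Δp ≈ -1.0466/0.6643 ≈ -1.575.
|E| > 1: demand is elastic over this range.

-1.575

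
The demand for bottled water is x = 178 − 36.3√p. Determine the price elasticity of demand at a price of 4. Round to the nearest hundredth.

-0.34

At p = 4, x = 105.4.
dx/dp = −36.3/(2√p) = −36.3/(2·2).
Point elasticity E = (dx/dp)·(p/x) = -9.075 × 4/105.4 ≈ -0.34.
|E| < 1, so demand is inelastic at this price.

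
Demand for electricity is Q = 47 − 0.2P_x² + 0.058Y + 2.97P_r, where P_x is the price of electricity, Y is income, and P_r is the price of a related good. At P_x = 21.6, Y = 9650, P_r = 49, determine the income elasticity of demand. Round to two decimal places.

Substituting, Q = 47 − 0.2(21.6)² + 0.058(9650) + 2.97(49) = 47 − 93.312 + 559.7 + 145.53 = 658.918.
∂Q/∂Y = +0.058, so E_I = 0.058·(9650/658.918) ≈ 0.85.
E_I ∈ (0,1): normal good (necessity).

0.85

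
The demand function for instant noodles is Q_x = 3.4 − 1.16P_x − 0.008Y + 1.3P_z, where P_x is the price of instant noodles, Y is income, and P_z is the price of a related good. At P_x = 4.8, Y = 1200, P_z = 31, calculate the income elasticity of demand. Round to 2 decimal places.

-0.34

Substituting, Q_x = 3.4 − 1.16(4.8) − 0.008(1200) + 1.3(31) = 3.4 − 5.568 − 9.6 + 40.3 = 28.532.
∂Q_x/∂Y = −0.008, so E_I = -0.008·(1200/28.532) ≈ -0.34.
E_I < 0: inferior good.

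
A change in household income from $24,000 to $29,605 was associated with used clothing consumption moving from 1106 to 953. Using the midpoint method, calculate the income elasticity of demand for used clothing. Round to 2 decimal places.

-0.71

%ΔQ = (953 − 1106)/[(1106+953)/2] = -153/1029.5 ≈ -0.1486.
%ΔY = (29,605 − 24,000)/[(24,000+29,605)/2] = 5605/26802.5 ≈ 0.2091.
E_I = %ΔQ/%ΔY ≈ -0.71.
E_I < 0: inferior good.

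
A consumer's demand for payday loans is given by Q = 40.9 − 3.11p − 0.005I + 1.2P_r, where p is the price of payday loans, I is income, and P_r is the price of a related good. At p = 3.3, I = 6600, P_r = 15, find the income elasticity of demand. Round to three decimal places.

-2.110

Substituting, Q = 40.9 − 3.11(3.3) − 0.005(6600) + 1.2(15) = 40.9 − 10.263 − 33 + 18 = 15.637.
∂Q/∂I = −0.005, so E_I = -0.005·(6600/15.637) ≈ -2.110.
E_I < 0: inferior good.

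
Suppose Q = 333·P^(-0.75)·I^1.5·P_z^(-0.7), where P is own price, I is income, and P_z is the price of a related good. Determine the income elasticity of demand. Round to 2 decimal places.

1.50

For a Cobb–Douglas (constant-elasticity) form Q = A·I^α·…, the elasticity with respect to I equals the exponent α at every point.
Here the exponent on I is 1.5, so the income elasticity of demand is 1.50.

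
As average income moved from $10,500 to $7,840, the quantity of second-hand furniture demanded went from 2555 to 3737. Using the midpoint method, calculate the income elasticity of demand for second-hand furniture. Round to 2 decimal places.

%ΔQ = (3737 − 2555)/[(2555+3737)/2] = 1182/3146 ≈ 0.3757.
%ΔY = (7,840 − 10,500)/[(10,500+7,840)/2] = -2660/9170 ≈ -0.2901.
E_I = %ΔQ/%ΔY ≈ -1.30.
E_I < 0: inferior good.

-1.30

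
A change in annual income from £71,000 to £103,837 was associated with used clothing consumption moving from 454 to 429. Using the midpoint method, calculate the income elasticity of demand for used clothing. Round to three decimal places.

-0.151

%ΔQ = (429 − 454)/[(454+429)/2] = -25/441.5 ≈ -0.0566.
%ΔI = (103,837 − 71,000)/[(71,000+103,837)/2] = 32837/87418.5 ≈ 0.3756.
E_I = %ΔQ/%ΔI ≈ -0.151.
E_I < 0: inferior good.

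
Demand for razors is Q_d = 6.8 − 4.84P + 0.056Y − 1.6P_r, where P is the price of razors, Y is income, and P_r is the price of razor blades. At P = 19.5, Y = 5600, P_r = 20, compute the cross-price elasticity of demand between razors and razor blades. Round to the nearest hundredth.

Substituting, Q_d = 6.8 − 4.84(19.5) + 0.056(5600) − 1.6(20) = 6.8 − 94.38 + 313.6 − 32 = 194.02.
∂Q_d/∂P_r = −1.6, so E_xy = -1.6·(20/194.02) ≈ -0.16.
E_xy < 0: the goods are complements.

-0.16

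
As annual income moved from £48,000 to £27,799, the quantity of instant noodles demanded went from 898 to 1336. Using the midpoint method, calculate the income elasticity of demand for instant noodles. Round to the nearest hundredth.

%ΔQ = (1336 − 898)/[(898+1336)/2] = 438/1117 ≈ 0.3921.
%ΔM = (27,799 − 48,000)/[(48,000+27,799)/2] = -20201/37899.5 ≈ -0.5330.
E_I = %ΔQ/%ΔM ≈ -0.74.
E_I < 0: inferior good.

-0.74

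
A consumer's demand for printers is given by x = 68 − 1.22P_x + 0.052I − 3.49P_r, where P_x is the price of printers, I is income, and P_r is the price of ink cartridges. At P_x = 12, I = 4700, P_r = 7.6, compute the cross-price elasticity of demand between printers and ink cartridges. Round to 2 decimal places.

At the given point, x = 68 − 1.22(12) + 0.052(4700) − 3.49(7.6) = 68 − 14.64 + 244.4 − 26.524 = 271.236.
∂x/∂P_r = −3.49, so E_xy = -3.49·(7.6/271.236) ≈ -0.10.
E_xy < 0: the goods are complements.

-0.10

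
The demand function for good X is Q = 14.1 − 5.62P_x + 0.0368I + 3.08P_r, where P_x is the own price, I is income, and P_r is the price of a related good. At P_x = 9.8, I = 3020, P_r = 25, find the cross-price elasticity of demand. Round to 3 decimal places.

0.523

Substituting, Q = 14.1 − 5.62(9.8) + 0.0368(3020) + 3.08(25) = 14.1 − 55.076 + 111.136 + 77 = 147.16.
∂Q/∂P_r = +3.08, so E_xy = 3.08·(25/147.16) ≈ 0.523.
E_xy > 0: the goods are substitutes.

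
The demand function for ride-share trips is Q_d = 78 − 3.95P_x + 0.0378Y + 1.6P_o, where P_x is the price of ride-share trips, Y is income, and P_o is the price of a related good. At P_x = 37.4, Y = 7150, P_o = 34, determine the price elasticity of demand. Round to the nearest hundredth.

Substituting, Q_d = 78 − 3.95(37.4) + 0.0378(7150) + 1.6(34) = 78 − 147.73 + 270.27 + 54.4 = 254.94.
∂Q_d/∂P_x = −3.95, so E_p = (−3.95)·(37.4/254.94) ≈ -0.58.
|E_p| < 1: demand is inelastic.

-0.58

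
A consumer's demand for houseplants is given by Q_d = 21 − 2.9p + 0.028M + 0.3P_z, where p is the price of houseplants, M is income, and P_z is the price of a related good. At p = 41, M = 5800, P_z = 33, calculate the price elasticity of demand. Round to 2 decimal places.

At the given point, Q_d = 21 − 2.9(41) + 0.028(5800) + 0.3(33) = 21 − 118.9 + 162.4 + 9.9 = 74.4.
∂Q_d/∂p = −2.9, so E_p = (−2.9)·(41/74.4) ≈ -1.60.
|E_p| > 1: demand is elastic.

-1.60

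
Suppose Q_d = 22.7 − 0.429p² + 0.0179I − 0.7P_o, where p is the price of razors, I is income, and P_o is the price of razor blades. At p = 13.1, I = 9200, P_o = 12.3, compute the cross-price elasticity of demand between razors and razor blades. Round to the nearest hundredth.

-0.08

First evaluate Q_d: 22.7 − 0.429(13.1)² + 0.0179(9200) − 0.7(12.3) = 22.7 − 73.6207 + 164.68 − 8.61 = 105.1493.
∂Q_d/∂P_o = −0.7, so E_xy = -0.7·(12.3/105.1493) ≈ -0.08.
E_xy < 0: the goods are complements.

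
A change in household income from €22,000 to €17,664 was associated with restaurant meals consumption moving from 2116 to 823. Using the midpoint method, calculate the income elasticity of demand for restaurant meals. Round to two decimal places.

%ΔQ = (823 − 2116)/[(2116+823)/2] = -1293/1469.5 ≈ -0.8799.
%ΔI = (17,664 − 22,000)/[(22,000+17,664)/2] = -4336/19832 ≈ -0.2186.
E_I = %ΔQ/%ΔI ≈ 4.02.
E_I > 1: normal good (luxury).

4.02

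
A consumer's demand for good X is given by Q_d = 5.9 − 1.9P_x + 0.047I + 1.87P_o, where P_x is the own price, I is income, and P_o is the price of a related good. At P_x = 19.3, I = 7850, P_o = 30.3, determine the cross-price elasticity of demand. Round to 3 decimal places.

Q_d = 5.9 − 1.9(19.3) + 0.047(7850) + 1.87(30.3) = 5.9 − 36.67 + 368.95 + 56.661 = 394.841.
∂Q_d/∂P_o = +1.87, so E_xy = 1.87·(30.3/394.841) ≈ 0.144.
E_xy > 0: the goods are substitutes.

0.144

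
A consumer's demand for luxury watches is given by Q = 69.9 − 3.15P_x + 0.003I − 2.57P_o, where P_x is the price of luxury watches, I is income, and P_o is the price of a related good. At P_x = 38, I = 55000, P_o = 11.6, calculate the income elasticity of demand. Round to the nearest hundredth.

1.93

First evaluate Q: 69.9 − 3.15(38) + 0.003(55000) − 2.57(11.6) = 69.9 − 119.7 + 165 − 29.812 = 85.388.
∂Q/∂I = +0.003, so E_I = 0.003·(55000/85.388) ≈ 1.93.
E_I > 1: normal good (luxury).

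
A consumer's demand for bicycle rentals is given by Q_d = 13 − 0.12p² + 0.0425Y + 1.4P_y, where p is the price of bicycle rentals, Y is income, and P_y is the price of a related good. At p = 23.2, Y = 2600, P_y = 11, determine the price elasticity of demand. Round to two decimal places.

-1.74

First evaluate Q_d: 13 − 0.12(23.2)² + 0.0425(2600) + 1.4(11) = 13 − 64.5888 + 110.5 + 15.4 = 74.3112.
∂Q_d/∂p = −2·0.12·p = -5.568, so E_p = -5.568·(23.2/74.3112) ≈ -1.74.
|E_p| > 1: demand is elastic.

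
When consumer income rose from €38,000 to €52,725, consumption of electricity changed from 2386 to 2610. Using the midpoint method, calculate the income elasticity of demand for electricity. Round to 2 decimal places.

%ΔQ = (2610 − 2386)/[(2386+2610)/2] = 224/2498 ≈ 0.0897.
%ΔY = (52,725 − 38,000)/[(38,000+52,725)/2] = 14725/45362.5 ≈ 0.3246.
E_I = %ΔQ/%ΔY ≈ 0.28.
E_I ∈ (0,1): normal good (necessity).

0.28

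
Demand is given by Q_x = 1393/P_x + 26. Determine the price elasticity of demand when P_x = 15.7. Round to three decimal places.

-0.773

At P_x = 15.7, Q_x = 114.7261.
dQ_x/dP_x = −1393/P_x² = −5.6513.
Point elasticity E = (dQ_x/dP_x)·(P_x/Q_x) = -5.6513 × 15.7/114.7261 ≈ -0.773.
|E| < 1, so demand is inelastic at this price.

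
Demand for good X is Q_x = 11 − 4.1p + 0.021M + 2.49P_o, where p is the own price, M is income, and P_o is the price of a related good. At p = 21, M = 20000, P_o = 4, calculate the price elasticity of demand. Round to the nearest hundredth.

-0.24

At the given point, Q_x = 11 − 4.1(21) + 0.021(20000) + 2.49(4) = 11 − 86.1 + 420 + 9.96 = 354.86.
∂Q_x/∂p = −4.1, so E_p = (−4.1)·(21/354.86) ≈ -0.24.
|E_p| < 1: demand is inelastic.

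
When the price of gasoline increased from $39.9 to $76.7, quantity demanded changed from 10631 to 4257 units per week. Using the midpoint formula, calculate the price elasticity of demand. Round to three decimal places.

-1.357

%Δq = (4257 − 10631)/[(10631 + 4257)/2] = -6374/7444 ≈ -0.8563.
%ΔP = (76.7 − 39.9)/[(39.9 + 76.7)/2] = 36.8/58.3 ≈ 0.6312.
Arc elasticity E = %Δq/%ΔP ≈ -0.8563/0.6312 ≈ -1.357.
|E| > 1: demand is elastic over this range.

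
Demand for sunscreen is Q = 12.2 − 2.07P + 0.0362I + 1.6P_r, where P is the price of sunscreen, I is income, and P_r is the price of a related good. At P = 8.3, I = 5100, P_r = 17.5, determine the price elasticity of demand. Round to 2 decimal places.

Evaluating quantity at (P, I, P_r) gives Q = 12.2 − 2.07(8.3) + 0.0362(5100) + 1.6(17.5) = 12.2 − 17.181 + 184.62 + 28 = 207.639.
∂Q/∂P = −2.07, so E_p = (−2.07)·(8.3/207.639) ≈ -0.08.
|E_p| < 1: demand is inelastic.

-0.08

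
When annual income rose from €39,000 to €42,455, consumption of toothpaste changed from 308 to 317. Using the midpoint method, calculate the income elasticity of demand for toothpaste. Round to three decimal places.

0.339

%ΔQ = (317 − 308)/[(308+317)/2] = 9/312.5 ≈ 0.0288.
%ΔI = (42,455 − 39,000)/[(39,000+42,455)/2] = 3455/40727.5 ≈ 0.0848.
E_I = %ΔQ/%ΔI ≈ 0.339.
E_I ∈ (0,1): normal good (necessity).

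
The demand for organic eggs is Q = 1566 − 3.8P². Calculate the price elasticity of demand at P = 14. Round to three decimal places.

-1.814

At P = 14, Q = 821.2.
dQ/dP = −2·3.8·P = −106.4.
Point elasticity E = (dQ/dP)·(P/Q) = -106.4 × 14/821.2 ≈ -1.814.
|E| > 1, so demand is elastic at this price.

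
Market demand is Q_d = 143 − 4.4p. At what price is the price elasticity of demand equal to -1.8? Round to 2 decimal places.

Set −bp/(a − bp) = −1.8 ⇒ bp = 1.8(a − bp) ⇒ bp(1+1.8) = 1.8·a.
p = 1.8·143/(4.4·2.8) ≈ 20.89.

20.89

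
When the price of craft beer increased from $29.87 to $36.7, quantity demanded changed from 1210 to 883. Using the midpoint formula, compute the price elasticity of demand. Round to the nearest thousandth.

-1.523

%Δq = (883 − 1210)/[(1210 + 883)/2] = -327/1046.5 ≈ -0.3125.
%Δp = (36.7 − 29.87)/[(29.87 + 36.7)/2] = 6.83/33.285 ≈ 0.2052.
Arc elasticity E = %Δq/%Δp ≈ -0.3125/0.2052 ≈ -1.523.
|E| > 1: demand is elastic over this range.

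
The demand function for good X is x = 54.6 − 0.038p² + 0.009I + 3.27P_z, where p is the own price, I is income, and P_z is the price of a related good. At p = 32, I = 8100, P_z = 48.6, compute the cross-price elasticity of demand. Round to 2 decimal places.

First evaluate x: 54.6 − 0.038(32)² + 0.009(8100) + 3.27(48.6) = 54.6 − 38.912 + 72.9 + 158.922 = 247.51.
∂x/∂P_z = +3.27, so E_xy = 3.27·(48.6/247.51) ≈ 0.64.
E_xy > 0: the goods are substitutes.

0.64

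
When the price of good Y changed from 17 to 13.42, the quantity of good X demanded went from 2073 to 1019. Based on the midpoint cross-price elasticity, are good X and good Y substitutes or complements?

substitutes

%ΔQ_x = (1019 − 2073)/[(2073+1019)/2] = -1054/1546 ≈ -0.6818.
%ΔP_y = (13.42 − 17)/[(17+13.42)/2] ≈ -0.2354.
E_xy = -0.6818/-0.2354 ≈ 2.897.
E_xy > 0, so the goods are substitutes.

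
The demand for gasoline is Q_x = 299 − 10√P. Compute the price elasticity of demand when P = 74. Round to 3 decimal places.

At P = 74, Q_x = 212.9767.
dQ_x/dP = −10/(2√P) = −10/(2·8.6023).
Point elasticity E = (dQ_x/dP)·(P/Q_x) = -0.5812 × 74/212.9767 ≈ -0.202.
|E| < 1, so demand is inelastic at this price.

-0.202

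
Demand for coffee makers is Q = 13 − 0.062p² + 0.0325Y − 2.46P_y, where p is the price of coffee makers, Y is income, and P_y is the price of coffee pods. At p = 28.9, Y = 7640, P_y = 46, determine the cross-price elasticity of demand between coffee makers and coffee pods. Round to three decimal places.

-1.174

At the given point, Q = 13 − 0.062(28.9)² + 0.0325(7640) − 2.46(46) = 13 − 51.783 + 248.3 − 113.16 = 96.357.
∂Q/∂P_y = −2.46, so E_xy = -2.46·(46/96.357) ≈ -1.174.
E_xy < 0: the goods are complements.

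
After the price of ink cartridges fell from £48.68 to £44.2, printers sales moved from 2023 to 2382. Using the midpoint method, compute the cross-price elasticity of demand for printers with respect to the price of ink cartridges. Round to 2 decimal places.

%ΔQ_x = (2382 − 2023)/[(2023+2382)/2] = 359/2202.5 ≈ 0.1630.
%ΔP_y = (44.2 − 48.68)/[(48.68+44.2)/2] ≈ -0.0965.
E_xy = 0.1630/-0.0965 ≈ -1.69.
E_xy < 0, so printers and ink cartridges are complements.

-1.69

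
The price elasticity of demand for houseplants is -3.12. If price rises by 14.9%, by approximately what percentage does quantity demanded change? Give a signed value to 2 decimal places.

-46.49

%ΔQ ≈ E × %ΔP = (-3.12) × (14.9%) ≈ -46.49%.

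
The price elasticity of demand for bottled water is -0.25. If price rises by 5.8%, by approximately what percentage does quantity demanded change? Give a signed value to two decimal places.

-1.45

%ΔQ ≈ E × %ΔP = (-0.25) × (5.8%) = -1.45%.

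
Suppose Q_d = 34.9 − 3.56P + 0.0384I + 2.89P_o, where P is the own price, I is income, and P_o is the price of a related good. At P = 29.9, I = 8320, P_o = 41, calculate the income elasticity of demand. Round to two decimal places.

0.87

Substituting, Q_d = 34.9 − 3.56(29.9) + 0.0384(8320) + 2.89(41) = 34.9 − 106.444 + 319.488 + 118.49 = 366.434.
∂Q_d/∂I = +0.0384, so E_I = 0.0384·(8320/366.434) ≈ 0.87.
E_I ∈ (0,1): normal good (necessity).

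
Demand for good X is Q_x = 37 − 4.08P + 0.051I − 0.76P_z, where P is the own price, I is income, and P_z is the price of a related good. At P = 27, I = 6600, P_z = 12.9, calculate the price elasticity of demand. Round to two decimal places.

-0.43

At the given point, Q_x = 37 − 4.08(27) + 0.051(6600) − 0.76(12.9) = 37 − 110.16 + 336.6 − 9.804 = 253.636.
∂Q_x/∂P = −4.08, so E_p = (−4.08)·(27/253.636) ≈ -0.43.
|E_p| < 1: demand is inelastic.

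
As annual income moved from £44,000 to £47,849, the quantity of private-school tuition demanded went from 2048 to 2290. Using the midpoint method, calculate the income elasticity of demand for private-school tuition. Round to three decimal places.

1.331

%ΔQ = (2290 − 2048)/[(2048+2290)/2] = 242/2169 ≈ 0.1116.
%ΔI = (47,849 − 44,000)/[(44,000+47,849)/2] = 3849/45924.5 ≈ 0.0838.
E_I = %ΔQ/%ΔI ≈ 1.331.
E_I > 1: normal good (luxury).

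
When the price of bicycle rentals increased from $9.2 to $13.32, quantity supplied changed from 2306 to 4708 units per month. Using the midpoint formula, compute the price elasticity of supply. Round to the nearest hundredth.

%ΔQ = (4708 − 2306)/[(2306 + 4708)/2] = 2402/3507 ≈ 0.6849.
%Δp = (13.32 − 9.2)/[(9.2 + 13.32)/2] = 4.12/11.26 ≈ 0.3659.
Arc elasticity E = %ΔQ/%Δp ≈ 0.6849/0.3659 ≈ 1.87.
|E| > 1: supply is elastic over this range.

1.87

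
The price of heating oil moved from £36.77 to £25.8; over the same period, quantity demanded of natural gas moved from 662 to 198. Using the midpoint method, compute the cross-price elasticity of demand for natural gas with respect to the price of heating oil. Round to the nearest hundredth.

3.08

%ΔQ_x = (198 − 662)/[(662+198)/2] = -464/430 ≈ -1.0791.
%ΔP_y = (25.8 − 36.77)/[(36.77+25.8)/2] ≈ -0.3506.
E_xy = -1.0791/-0.3506 ≈ 3.08.
E_xy > 0, so natural gas and heating oil are substitutes.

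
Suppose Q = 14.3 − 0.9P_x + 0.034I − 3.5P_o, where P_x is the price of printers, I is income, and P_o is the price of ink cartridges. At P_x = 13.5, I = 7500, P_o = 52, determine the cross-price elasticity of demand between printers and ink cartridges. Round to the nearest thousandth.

-2.422

Q = 14.3 − 0.9(13.5) + 0.034(7500) − 3.5(52) = 14.3 − 12.15 + 255 − 182 = 75.15.
∂Q/∂P_o = −3.5, so E_xy = -3.5·(52/75.15) ≈ -2.422.
E_xy < 0: the goods are complements.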